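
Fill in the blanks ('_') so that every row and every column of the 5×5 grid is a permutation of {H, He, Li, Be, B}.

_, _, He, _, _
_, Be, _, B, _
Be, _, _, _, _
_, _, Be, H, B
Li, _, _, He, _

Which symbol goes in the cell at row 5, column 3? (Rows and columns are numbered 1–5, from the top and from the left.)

Cell (r3,c4): row 3 has {Be}; column 4 has {H,He,B} → Li.
Cell (r4,c1): row 4 has {H,Be,B}; column 1 has {Li,Be} → He.
Cell (r4,c2): row 4 has {H,He,Be,B}; column 2 has {Be} → Li.
Cell (r1,c4): row 1 has {He}; column 4 has {H,He,Li,B} → Be.
Cell (r2,c1): row 2 has {Be,B}; column 1 has {He,Li,Be} → H.
Cell (r2,c3): row 2 has {H,Be,B}; column 3 has {He,Be} → Li.
Cell (r2,c5): row 2 has {H,Li,Be,B}; column 5 has {B} → He.
Cell (r3,c5): row 3 has {Li,Be}; column 5 has {He,B} → H.
Cell (r5,c5): row 5 has {He,Li}; column 5 has {H,He,B} → Be.
Cell (r1,c1): row 1 has {He,Be}; column 1 has {H,He,Li,Be} → B.
Cell (r1,c2): row 1 has {He,Be,B}; column 2 has {Li,Be} → H.
Cell (r1,c5): row 1 has {H,He,Be,B}; column 5 has {H,He,Be,B} → Li.
Cell (r3,c3): row 3 has {H,Li,Be}; column 3 has {He,Li,Be} → B.
Cell (r5,c2): row 5 has {He,Li,Be}; column 2 has {H,Li,Be} → B.
Cell (r5,c3): row 5 has {He,Li,Be,B}; column 3 has {He,Li,Be,B} → H.

H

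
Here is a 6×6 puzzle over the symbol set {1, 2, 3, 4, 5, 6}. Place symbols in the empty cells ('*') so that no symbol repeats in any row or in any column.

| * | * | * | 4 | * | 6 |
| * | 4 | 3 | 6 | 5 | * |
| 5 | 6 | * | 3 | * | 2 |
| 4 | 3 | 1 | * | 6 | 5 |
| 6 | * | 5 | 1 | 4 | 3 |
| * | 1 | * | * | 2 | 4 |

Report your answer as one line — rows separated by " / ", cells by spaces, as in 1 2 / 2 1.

1 5 2 4 3 6 / 2 4 3 6 5 1 / 5 6 4 3 1 2 / 4 3 1 2 6 5 / 6 2 5 1 4 3 / 3 1 6 5 2 4

(r1,c3) = 2
(r2,c6) = 1
(r3,c3) = 4
(r3,c5) = 1
(r4,c4) = 2
(r5,c2) = 2
(r6,c1) = 3
(r6,c3) = 6
(r6,c4) = 5
(r1,c1) = 1
(r1,c2) = 5
(r1,c5) = 3
(r2,c1) = 2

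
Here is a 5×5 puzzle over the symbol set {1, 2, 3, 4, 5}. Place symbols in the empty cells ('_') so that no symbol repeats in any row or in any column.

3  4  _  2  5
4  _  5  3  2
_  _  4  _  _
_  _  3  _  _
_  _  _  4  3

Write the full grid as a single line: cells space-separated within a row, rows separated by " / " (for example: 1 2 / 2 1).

3 4 1 2 5 / 4 1 5 3 2 / 2 3 4 5 1 / 5 2 3 1 4 / 1 5 2 4 3

row 1 has {2,3,4,5}; column 3 has {3,4,5} — only 1 is left for (r1,c3).
row 2 has {2,3,4,5}; column 2 has {4} — only 1 is left for (r2,c2).
row 3 has {4}; column 5 has {2,3,5} — only 1 is left for (r3,c5).
row 4 has {3}; column 5 has {1,2,3,5} — only 4 is left for (r4,c5).
row 5 has {3,4}; column 3 has {1,3,4,5} — only 2 is left for (r5,c3).
row 3 has {1,4}; column 4 has {2,3,4} — only 5 is left for (r3,c4).
row 4 has {3,4}; column 4 has {2,3,4,5} — only 1 is left for (r4,c4).
row 5 has {2,3,4}; column 2 has {1,4} — only 5 is left for (r5,c2).
row 3 has {1,4,5}; column 1 has {3,4} — only 2 is left for (r3,c1).
row 3 has {1,2,4,5}; column 2 has {1,4,5} — only 3 is left for (r3,c2).
row 4 has {1,3,4}; column 1 has {2,3,4} — only 5 is left for (r4,c1).
row 4 has {1,3,4,5}; column 2 has {1,3,4,5} — only 2 is left for (r4,c2).
row 5 has {2,3,4,5}; column 1 has {2,3,4,5} — only 1 is left for (r5,c1).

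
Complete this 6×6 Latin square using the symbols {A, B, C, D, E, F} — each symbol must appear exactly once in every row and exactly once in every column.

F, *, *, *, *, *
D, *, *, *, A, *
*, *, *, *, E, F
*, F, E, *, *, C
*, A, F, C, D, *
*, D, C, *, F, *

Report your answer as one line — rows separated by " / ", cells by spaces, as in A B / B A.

F E A B C D / D C B F A E / C B D A E F / A F E D B C / E A F C D B / B D C E F A

(r2,c3) = B
(r2,c6) = E
(r4,c5) = B
(r5,c6) = B
(r6,c6) = A
(r1,c5) = C
(r1,c6) = D
(r2,c2) = C
(r2,c4) = F
(r3,c2) = B
(r4,c1) = A
(r4,c4) = D
(r5,c1) = E
(r6,c1) = B
(r6,c4) = E
(r1,c2) = E
(r1,c3) = A
(r1,c4) = B
(r3,c1) = C
(r3,c3) = D
(r3,c4) = A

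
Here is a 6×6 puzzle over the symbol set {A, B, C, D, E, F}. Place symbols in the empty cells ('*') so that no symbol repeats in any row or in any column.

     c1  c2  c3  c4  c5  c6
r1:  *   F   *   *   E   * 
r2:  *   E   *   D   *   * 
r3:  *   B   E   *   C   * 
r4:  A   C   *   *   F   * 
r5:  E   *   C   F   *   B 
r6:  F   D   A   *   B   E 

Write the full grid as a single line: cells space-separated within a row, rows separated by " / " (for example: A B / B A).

C F D B E A / B E F D A C / D B E A C F / A C B E F D / E A C F D B / F D A C B E

Cell (r2,c5): row 2 has {D,E}; column 5 has {B,C,E,F} → A.
Cell (r3,c1): row 3 has {B,C,E}; column 1 has {A,E,F} → D.
Cell (r3,c4): row 3 has {B,C,D,E}; column 4 has {D,F} → A.
Cell (r3,c6): row 3 has {A,B,C,D,E}; column 6 has {B,E} → F.
Cell (r4,c6): row 4 has {A,C,F}; column 6 has {B,E,F} → D.
Cell (r5,c2): row 5 has {B,C,E,F}; column 2 has {B,C,D,E,F} → A.
Cell (r5,c5): row 5 has {A,B,C,E,F}; column 5 has {A,B,C,E,F} → D.
Cell (r6,c4): row 6 has {A,B,D,E,F}; column 4 has {A,D,F} → C.
Cell (r1,c4): row 1 has {E,F}; column 4 has {A,C,D,F} → B.
Cell (r2,c6): row 2 has {A,D,E}; column 6 has {B,D,E,F} → C.
Cell (r4,c3): row 4 has {A,C,D,F}; column 3 has {A,C,E} → B.
Cell (r4,c4): row 4 has {A,B,C,D,F}; column 4 has {A,B,C,D,F} → E.
Cell (r1,c1): row 1 has {B,E,F}; column 1 has {A,D,E,F} → C.
Cell (r1,c3): row 1 has {B,C,E,F}; column 3 has {A,B,C,E} → D.
Cell (r1,c6): row 1 has {B,C,D,E,F}; column 6 has {B,C,D,E,F} → A.
Cell (r2,c1): row 2 has {A,C,D,E}; column 1 has {A,C,D,E,F} → B.
Cell (r2,c3): row 2 has {A,B,C,D,E}; column 3 has {A,B,C,D,E} → F.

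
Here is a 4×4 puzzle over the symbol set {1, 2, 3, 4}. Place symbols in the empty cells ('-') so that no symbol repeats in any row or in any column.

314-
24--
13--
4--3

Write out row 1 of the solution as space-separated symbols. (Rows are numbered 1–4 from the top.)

3 1 4 2

(r1,c4) = 2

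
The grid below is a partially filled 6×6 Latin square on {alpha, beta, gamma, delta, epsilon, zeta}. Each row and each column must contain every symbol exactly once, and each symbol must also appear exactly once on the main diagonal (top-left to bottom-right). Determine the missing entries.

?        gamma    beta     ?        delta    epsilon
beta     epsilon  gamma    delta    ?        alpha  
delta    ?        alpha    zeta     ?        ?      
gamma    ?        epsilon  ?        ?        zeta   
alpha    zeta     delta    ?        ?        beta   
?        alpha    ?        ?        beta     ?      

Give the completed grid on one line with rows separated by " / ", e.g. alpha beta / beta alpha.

zeta gamma beta alpha delta epsilon / beta epsilon gamma delta zeta alpha / delta beta alpha zeta epsilon gamma / gamma delta epsilon beta alpha zeta / alpha zeta delta epsilon gamma beta / epsilon alpha zeta gamma beta delta

(r1,c1) = zeta
(r1,c4) = alpha
(r2,c5) = zeta
(r3,c2) = beta
(r3,c6) = gamma
(r4,c2) = delta
(r4,c4) = beta
(r4,c5) = alpha
(r5,c5) = gamma
(r6,c1) = epsilon
(r6,c3) = zeta
(r6,c4) = gamma
(r6,c6) = delta
(r3,c5) = epsilon
(r5,c4) = epsilon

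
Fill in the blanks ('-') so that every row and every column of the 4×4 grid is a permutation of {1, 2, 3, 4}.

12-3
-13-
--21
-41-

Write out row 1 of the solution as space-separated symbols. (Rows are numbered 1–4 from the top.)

1 2 4 3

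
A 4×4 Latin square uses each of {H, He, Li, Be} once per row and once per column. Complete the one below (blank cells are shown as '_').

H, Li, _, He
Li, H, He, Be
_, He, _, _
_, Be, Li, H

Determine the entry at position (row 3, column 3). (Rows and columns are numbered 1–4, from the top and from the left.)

H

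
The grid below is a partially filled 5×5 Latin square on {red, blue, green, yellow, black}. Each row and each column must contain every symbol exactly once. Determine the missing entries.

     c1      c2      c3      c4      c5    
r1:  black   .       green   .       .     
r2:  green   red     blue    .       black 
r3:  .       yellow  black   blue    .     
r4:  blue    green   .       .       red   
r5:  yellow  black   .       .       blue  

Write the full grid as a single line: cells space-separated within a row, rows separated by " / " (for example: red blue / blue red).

black blue green red yellow / green red blue yellow black / red yellow black blue green / blue green yellow black red / yellow black red green blue

At row 1, column 2: row 1 has {green,black}; column 2 has {red,green,yellow,black}; that leaves blue.
At row 1, column 5: row 1 has {blue,green,black}; column 5 has {red,blue,black}; that leaves yellow.
At row 2, column 4: row 2 has {red,blue,green,black}; column 4 has {blue}; that leaves yellow.
At row 3, column 1: row 3 has {blue,yellow,black}; column 1 has {blue,green,yellow,black}; that leaves red.
At row 3, column 5: row 3 has {red,blue,yellow,black}; column 5 has {red,blue,yellow,black}; that leaves green.
At row 4, column 3: row 4 has {red,blue,green}; column 3 has {blue,green,black}; that leaves yellow.
At row 4, column 4: row 4 has {red,blue,green,yellow}; column 4 has {blue,yellow}; that leaves black.
At row 5, column 3: row 5 has {blue,yellow,black}; column 3 has {blue,green,yellow,black}; that leaves red.
At row 5, column 4: row 5 has {red,blue,yellow,black}; column 4 has {blue,yellow,black}; that leaves green.
At row 1, column 4: row 1 has {blue,green,yellow,black}; column 4 has {blue,green,yellow,black}; that leaves red.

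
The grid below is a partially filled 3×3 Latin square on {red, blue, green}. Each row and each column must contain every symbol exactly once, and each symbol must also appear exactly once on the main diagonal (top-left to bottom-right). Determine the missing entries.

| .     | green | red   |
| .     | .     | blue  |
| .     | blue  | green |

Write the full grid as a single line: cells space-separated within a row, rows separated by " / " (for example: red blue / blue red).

(r1,c1): row 1 has {red,green}; column 1 is empty so far; the diagonal has {green}, so it must be blue.
(r2,c2): row 2 has {blue}; column 2 has {blue,green}; the diagonal has {blue,green}, so it must be red.
(r3,c1): row 3 has {blue,green}; column 1 has {blue}, so it must be red.
(r2,c1): row 2 has {red,blue}; column 1 has {red,blue}, so it must be green.

blue green red / green red blue / red blue green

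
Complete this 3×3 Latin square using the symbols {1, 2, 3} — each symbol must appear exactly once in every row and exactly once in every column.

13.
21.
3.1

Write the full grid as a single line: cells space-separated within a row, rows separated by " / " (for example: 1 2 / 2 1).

1 3 2 / 2 1 3 / 3 2 1

Cell (r1,c3): row 1 has {1,3}; column 3 has {1} → 2.
Cell (r2,c3): row 2 has {1,2}; column 3 has {1,2} → 3.
Cell (r3,c2): row 3 has {1,3}; column 2 has {1,3} → 2.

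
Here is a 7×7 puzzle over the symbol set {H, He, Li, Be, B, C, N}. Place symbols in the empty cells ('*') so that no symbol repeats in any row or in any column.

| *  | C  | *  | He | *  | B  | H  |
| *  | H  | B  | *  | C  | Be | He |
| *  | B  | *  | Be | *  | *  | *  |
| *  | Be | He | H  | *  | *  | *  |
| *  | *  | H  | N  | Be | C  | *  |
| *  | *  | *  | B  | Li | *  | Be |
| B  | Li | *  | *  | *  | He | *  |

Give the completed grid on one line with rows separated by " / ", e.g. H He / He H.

(r1,c5) = N
(r2,c4) = Li
(r4,c5) = B
(r5,c2) = He
(r6,c2) = N
(r6,c3) = C
(r6,c6) = H
(r7,c4) = C
(r7,c5) = H
(r7,c7) = N
(r2,c1) = N
(r3,c5) = He
(r5,c1) = Li
(r5,c7) = B
(r6,c1) = He
(r7,c3) = Be
(r1,c1) = Be
(r1,c3) = Li
(r3,c3) = N
(r3,c6) = Li
(r3,c7) = C
(r4,c1) = C
(r4,c6) = N
(r4,c7) = Li
(r3,c1) = H

Be C Li He N B H / N H B Li C Be He / H B N Be He Li C / C Be He H B N Li / Li He H N Be C B / He N C B Li H Be / B Li Be C H He N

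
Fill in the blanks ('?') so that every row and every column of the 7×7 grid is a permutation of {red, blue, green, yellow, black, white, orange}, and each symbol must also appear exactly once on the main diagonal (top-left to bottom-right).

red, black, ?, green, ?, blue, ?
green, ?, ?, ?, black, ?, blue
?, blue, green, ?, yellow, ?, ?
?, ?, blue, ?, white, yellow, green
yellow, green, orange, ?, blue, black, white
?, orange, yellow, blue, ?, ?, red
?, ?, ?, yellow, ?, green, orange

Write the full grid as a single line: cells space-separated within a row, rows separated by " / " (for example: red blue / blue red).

red black white green orange blue yellow / green yellow red white black orange blue / white blue green orange yellow red black / orange red blue black white yellow green / yellow green orange red blue black white / black orange yellow blue green white red / blue white black yellow red green orange

(r1,c3) = white
(r1,c5) = orange
(r1,c7) = yellow
(r2,c3) = red
(r3,c7) = black
(r4,c2) = red
(r4,c4) = black
(r5,c4) = red
(r6,c5) = green
(r6,c6) = white
(r7,c2) = white
(r7,c3) = black
(r7,c5) = red
(r2,c2) = yellow
(r2,c6) = orange
(r3,c6) = red
(r4,c1) = orange
(r6,c1) = black
(r7,c1) = blue
(r2,c4) = white
(r3,c1) = white
(r3,c4) = orange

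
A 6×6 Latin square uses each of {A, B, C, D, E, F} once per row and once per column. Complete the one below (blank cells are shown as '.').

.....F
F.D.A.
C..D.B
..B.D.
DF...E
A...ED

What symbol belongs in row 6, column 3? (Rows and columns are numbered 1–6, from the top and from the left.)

F

(r2,c6) = C
(r3,c5) = F
(r4,c1) = E
(r4,c6) = A
(r1,c1) = B
(r1,c5) = C
(r4,c2) = C
(r4,c4) = F
(r5,c5) = B
(r6,c2) = B
(r6,c4) = C
(r2,c2) = E
(r2,c4) = B
(r3,c2) = A
(r3,c3) = E
(r5,c4) = A
(r6,c3) = F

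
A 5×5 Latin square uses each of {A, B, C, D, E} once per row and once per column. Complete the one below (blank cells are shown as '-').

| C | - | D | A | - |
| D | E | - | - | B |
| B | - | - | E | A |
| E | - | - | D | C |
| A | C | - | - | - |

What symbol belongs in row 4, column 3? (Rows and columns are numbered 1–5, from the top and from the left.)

(r1,c2) = B
(r1,c5) = E
(r2,c4) = C
(r3,c2) = D
(r3,c3) = C
(r4,c2) = A
(r4,c3) = B

B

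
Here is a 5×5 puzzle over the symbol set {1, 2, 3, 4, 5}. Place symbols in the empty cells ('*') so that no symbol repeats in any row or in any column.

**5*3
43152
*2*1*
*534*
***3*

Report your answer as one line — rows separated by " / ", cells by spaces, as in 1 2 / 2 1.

1 4 5 2 3 / 4 3 1 5 2 / 3 2 4 1 5 / 2 5 3 4 1 / 5 1 2 3 4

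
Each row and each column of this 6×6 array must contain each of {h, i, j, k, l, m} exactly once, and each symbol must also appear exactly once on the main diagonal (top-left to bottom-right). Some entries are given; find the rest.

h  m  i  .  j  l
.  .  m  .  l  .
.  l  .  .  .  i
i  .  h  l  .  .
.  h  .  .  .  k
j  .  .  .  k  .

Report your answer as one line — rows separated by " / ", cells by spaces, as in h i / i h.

h m i k j l / k j m i l h / m l k j h i / i k h l m j / l h j m i k / j i l h k m

Cell (r1,c4): row 1 has {h,i,j,l,m}; column 4 has {l} → k.
Cell (r2,c1): row 2 has {l,m}; column 1 has {h,i,j} → k.
Cell (r3,c1): row 3 has {i,l}; column 1 has {h,i,j,k} → m.
Cell (r3,c5): row 3 has {i,l,m}; column 5 has {j,k,l} → h.
Cell (r4,c5): row 4 has {h,i,l}; column 5 has {h,j,k,l} → m.
Cell (r4,c6): row 4 has {h,i,l,m}; column 6 has {i,k,l} → j.
Cell (r5,c1): row 5 has {h,k}; column 1 has {h,i,j,k,m} → l.
Cell (r5,c3): row 5 has {h,k,l}; column 3 has {h,i,m} → j.
Cell (r5,c5): row 5 has {h,j,k,l}; column 5 has {h,j,k,l,m}; the diagonal has {h,l} → i.
Cell (r6,c2): row 6 has {j,k}; column 2 has {h,l,m} → i.
Cell (r6,c3): row 6 has {i,j,k}; column 3 has {h,i,j,m} → l.
Cell (r6,c6): row 6 has {i,j,k,l}; column 6 has {i,j,k,l}; the diagonal has {h,i,l} → m.
Cell (r2,c2): row 2 has {k,l,m}; column 2 has {h,i,l,m}; the diagonal has {h,i,l,m} → j.
Cell (r2,c6): row 2 has {j,k,l,m}; column 6 has {i,j,k,l,m} → h.
Cell (r3,c3): row 3 has {h,i,l,m}; column 3 has {h,i,j,l,m}; the diagonal has {h,i,j,l,m} → k.
Cell (r3,c4): row 3 has {h,i,k,l,m}; column 4 has {k,l} → j.
Cell (r4,c2): row 4 has {h,i,j,l,m}; column 2 has {h,i,j,l,m} → k.
Cell (r5,c4): row 5 has {h,i,j,k,l}; column 4 has {j,k,l} → m.
Cell (r6,c4): row 6 has {i,j,k,l,m}; column 4 has {j,k,l,m} → h.
Cell (r2,c4): row 2 has {h,j,k,l,m}; column 4 has {h,j,k,l,m} → i.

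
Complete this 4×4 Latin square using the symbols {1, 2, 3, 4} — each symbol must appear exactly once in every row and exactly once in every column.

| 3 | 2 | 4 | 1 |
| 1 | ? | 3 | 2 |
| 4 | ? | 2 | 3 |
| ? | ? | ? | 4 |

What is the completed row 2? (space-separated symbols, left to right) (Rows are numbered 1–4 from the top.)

(r2,c2) = 4

1 4 3 2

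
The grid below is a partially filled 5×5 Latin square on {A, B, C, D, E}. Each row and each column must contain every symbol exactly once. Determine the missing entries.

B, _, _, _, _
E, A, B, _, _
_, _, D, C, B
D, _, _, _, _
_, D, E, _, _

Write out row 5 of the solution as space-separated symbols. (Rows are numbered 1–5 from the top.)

row 2 has {A,B,E}; column 4 has {C} — only D is left for (r2,c4).
row 2 has {A,B,D,E}; column 5 has {B} — only C is left for (r2,c5).
row 3 has {B,C,D}; column 1 has {B,D,E} — only A is left for (r3,c1).
row 3 has {A,B,C,D}; column 2 has {A,D} — only E is left for (r3,c2).
row 5 has {D,E}; column 1 has {A,B,D,E} — only C is left for (r5,c1).
row 5 has {C,D,E}; column 5 has {B,C} — only A is left for (r5,c5).
row 1 has {B}; column 2 has {A,D,E} — only C is left for (r1,c2).
row 1 has {B,C}; column 3 has {B,D,E} — only A is left for (r1,c3).
row 1 has {A,B,C}; column 4 has {C,D} — only E is left for (r1,c4).
row 1 has {A,B,C,E}; column 5 has {A,B,C} — only D is left for (r1,c5).
row 4 has {D}; column 2 has {A,C,D,E} — only B is left for (r4,c2).
row 4 has {B,D}; column 3 has {A,B,D,E} — only C is left for (r4,c3).
row 4 has {B,C,D}; column 4 has {C,D,E} — only A is left for (r4,c4).
row 4 has {A,B,C,D}; column 5 has {A,B,C,D} — only E is left for (r4,c5).
row 5 has {A,C,D,E}; column 4 has {A,C,D,E} — only B is left for (r5,c4).

C D E B A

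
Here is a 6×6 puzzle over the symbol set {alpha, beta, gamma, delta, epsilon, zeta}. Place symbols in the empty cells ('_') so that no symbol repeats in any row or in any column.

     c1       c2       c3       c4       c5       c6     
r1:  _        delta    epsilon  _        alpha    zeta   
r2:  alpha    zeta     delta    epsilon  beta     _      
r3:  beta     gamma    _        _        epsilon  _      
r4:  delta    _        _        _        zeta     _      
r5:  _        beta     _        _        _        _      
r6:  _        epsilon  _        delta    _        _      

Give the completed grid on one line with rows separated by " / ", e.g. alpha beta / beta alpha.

gamma delta epsilon beta alpha zeta / alpha zeta delta epsilon beta gamma / beta gamma zeta alpha epsilon delta / delta alpha beta gamma zeta epsilon / epsilon beta gamma zeta delta alpha / zeta epsilon alpha delta gamma beta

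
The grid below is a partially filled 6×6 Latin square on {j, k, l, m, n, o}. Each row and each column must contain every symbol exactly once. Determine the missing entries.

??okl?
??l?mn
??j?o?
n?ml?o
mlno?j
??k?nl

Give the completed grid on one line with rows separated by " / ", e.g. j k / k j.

(r1,c1): row 1 has {k,l,o}; column 1 has {m,n}, so it must be j.
(r1,c6): row 1 has {j,k,l,o}; column 6 has {j,l,n,o}, so it must be m.
(r2,c4): row 2 has {l,m,n}; column 4 has {k,l,o}, so it must be j.
(r3,c6): row 3 has {j,o}; column 6 has {j,l,m,n,o}, so it must be k.
(r5,c5): row 5 has {j,l,m,n,o}; column 5 has {l,m,n,o}, so it must be k.
(r6,c1): row 6 has {k,l,n}; column 1 has {j,m,n}, so it must be o.
(r6,c4): row 6 has {k,l,n,o}; column 4 has {j,k,l,o}, so it must be m.
(r1,c2): row 1 has {j,k,l,m,o}; column 2 has {l}, so it must be n.
(r2,c1): row 2 has {j,l,m,n}; column 1 has {j,m,n,o}, so it must be k.
(r2,c2): row 2 has {j,k,l,m,n}; column 2 has {l,n}, so it must be o.
(r3,c1): row 3 has {j,k,o}; column 1 has {j,k,m,n,o}, so it must be l.
(r3,c2): row 3 has {j,k,l,o}; column 2 has {l,n,o}, so it must be m.
(r3,c4): row 3 has {j,k,l,m,o}; column 4 has {j,k,l,m,o}, so it must be n.
(r4,c5): row 4 has {l,m,n,o}; column 5 has {k,l,m,n,o}, so it must be j.
(r6,c2): row 6 has {k,l,m,n,o}; column 2 has {l,m,n,o}, so it must be j.
(r4,c2): row 4 has {j,l,m,n,o}; column 2 has {j,l,m,n,o}, so it must be k.

j n o k l m / k o l j m n / l m j n o k / n k m l j o / m l n o k j / o j k m n l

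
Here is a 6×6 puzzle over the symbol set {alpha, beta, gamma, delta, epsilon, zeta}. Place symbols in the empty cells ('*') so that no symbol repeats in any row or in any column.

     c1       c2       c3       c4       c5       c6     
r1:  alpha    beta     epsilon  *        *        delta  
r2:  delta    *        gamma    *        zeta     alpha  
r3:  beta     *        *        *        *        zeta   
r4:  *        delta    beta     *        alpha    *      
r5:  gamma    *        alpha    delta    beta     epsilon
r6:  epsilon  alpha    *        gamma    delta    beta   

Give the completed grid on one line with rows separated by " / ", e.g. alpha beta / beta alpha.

At row 1, column 4: row 1 has {alpha,beta,delta,epsilon}; column 4 has {gamma,delta}; that leaves zeta.
At row 1, column 5: row 1 has {alpha,beta,delta,epsilon,zeta}; column 5 has {alpha,beta,delta,zeta}; that leaves gamma.
At row 2, column 2: row 2 has {alpha,gamma,delta,zeta}; column 2 has {alpha,beta,delta}; that leaves epsilon.
At row 2, column 4: row 2 has {alpha,gamma,delta,epsilon,zeta}; column 4 has {gamma,delta,zeta}; that leaves beta.
At row 3, column 2: row 3 has {beta,zeta}; column 2 has {alpha,beta,delta,epsilon}; that leaves gamma.
At row 3, column 3: row 3 has {beta,gamma,zeta}; column 3 has {alpha,beta,gamma,epsilon}; that leaves delta.
At row 3, column 5: row 3 has {beta,gamma,delta,zeta}; column 5 has {alpha,beta,gamma,delta,zeta}; that leaves epsilon.
At row 4, column 1: row 4 has {alpha,beta,delta}; column 1 has {alpha,beta,gamma,delta,epsilon}; that leaves zeta.
At row 4, column 4: row 4 has {alpha,beta,delta,zeta}; column 4 has {beta,gamma,delta,zeta}; that leaves epsilon.
At row 4, column 6: row 4 has {alpha,beta,delta,epsilon,zeta}; column 6 has {alpha,beta,delta,epsilon,zeta}; that leaves gamma.
At row 5, column 2: row 5 has {alpha,beta,gamma,delta,epsilon}; column 2 has {alpha,beta,gamma,delta,epsilon}; that leaves zeta.
At row 6, column 3: row 6 has {alpha,beta,gamma,delta,epsilon}; column 3 has {alpha,beta,gamma,delta,epsilon}; that leaves zeta.
At row 3, column 4: row 3 has {beta,gamma,delta,epsilon,zeta}; column 4 has {beta,gamma,delta,epsilon,zeta}; that leaves alpha.

alpha beta epsilon zeta gamma delta / delta epsilon gamma beta zeta alpha / beta gamma delta alpha epsilon zeta / zeta delta beta epsilon alpha gamma / gamma zeta alpha delta beta epsilon / epsilon alpha zeta gamma delta beta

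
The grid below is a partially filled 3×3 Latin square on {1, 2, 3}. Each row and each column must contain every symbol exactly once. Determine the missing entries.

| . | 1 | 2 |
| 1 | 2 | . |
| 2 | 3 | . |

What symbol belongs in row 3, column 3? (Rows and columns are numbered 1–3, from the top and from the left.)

1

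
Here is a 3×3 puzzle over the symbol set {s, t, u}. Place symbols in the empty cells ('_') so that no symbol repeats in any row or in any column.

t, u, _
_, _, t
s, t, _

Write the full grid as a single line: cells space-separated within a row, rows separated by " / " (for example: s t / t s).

(r1,c3): row 1 has {t,u}; column 3 has {t}, so it must be s.
(r2,c1): row 2 has {t}; column 1 has {s,t}, so it must be u.
(r2,c2): row 2 has {t,u}; column 2 has {t,u}, so it must be s.
(r3,c3): row 3 has {s,t}; column 3 has {s,t}, so it must be u.

t u s / u s t / s t u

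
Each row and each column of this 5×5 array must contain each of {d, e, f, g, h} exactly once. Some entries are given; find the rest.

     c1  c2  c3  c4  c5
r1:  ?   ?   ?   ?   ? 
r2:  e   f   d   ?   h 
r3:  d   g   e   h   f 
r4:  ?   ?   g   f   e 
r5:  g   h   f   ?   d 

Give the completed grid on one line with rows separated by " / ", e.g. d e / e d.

Cell (r1,c3): row 1 is empty so far; column 3 has {d,e,f,g} → h.
Cell (r1,c5): row 1 has {h}; column 5 has {d,e,f,h} → g.
Cell (r2,c4): row 2 has {d,e,f,h}; column 4 has {f,h} → g.
Cell (r4,c1): row 4 has {e,f,g}; column 1 has {d,e,g} → h.
Cell (r4,c2): row 4 has {e,f,g,h}; column 2 has {f,g,h} → d.
Cell (r5,c4): row 5 has {d,f,g,h}; column 4 has {f,g,h} → e.
Cell (r1,c1): row 1 has {g,h}; column 1 has {d,e,g,h} → f.
Cell (r1,c2): row 1 has {f,g,h}; column 2 has {d,f,g,h} → e.
Cell (r1,c4): row 1 has {e,f,g,h}; column 4 has {e,f,g,h} → d.

f e h d g / e f d g h / d g e h f / h d g f e / g h f e d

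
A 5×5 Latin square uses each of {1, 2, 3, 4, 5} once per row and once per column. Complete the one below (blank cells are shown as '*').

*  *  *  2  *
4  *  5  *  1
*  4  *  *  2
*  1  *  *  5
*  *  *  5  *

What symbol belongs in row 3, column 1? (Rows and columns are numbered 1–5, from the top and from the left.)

5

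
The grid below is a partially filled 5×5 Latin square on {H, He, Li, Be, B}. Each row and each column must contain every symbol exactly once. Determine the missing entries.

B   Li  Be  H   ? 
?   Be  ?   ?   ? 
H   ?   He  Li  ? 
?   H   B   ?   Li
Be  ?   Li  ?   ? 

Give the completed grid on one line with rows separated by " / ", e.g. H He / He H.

B Li Be H He / Li Be H He B / H B He Li Be / He H B Be Li / Be He Li B H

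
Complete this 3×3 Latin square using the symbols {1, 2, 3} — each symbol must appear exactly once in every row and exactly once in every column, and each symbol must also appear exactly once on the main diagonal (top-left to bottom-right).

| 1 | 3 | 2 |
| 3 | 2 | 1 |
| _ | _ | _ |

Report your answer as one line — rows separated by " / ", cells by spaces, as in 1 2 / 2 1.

1 3 2 / 3 2 1 / 2 1 3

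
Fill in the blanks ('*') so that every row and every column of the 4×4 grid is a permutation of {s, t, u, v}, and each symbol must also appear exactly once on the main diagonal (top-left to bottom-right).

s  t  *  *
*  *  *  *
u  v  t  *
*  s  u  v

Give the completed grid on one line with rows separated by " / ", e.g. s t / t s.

(r1,c3) = v
(r1,c4) = u
(r2,c2) = u
(r2,c3) = s
(r2,c4) = t
(r3,c4) = s
(r4,c1) = t
(r2,c1) = v

s t v u / v u s t / u v t s / t s u v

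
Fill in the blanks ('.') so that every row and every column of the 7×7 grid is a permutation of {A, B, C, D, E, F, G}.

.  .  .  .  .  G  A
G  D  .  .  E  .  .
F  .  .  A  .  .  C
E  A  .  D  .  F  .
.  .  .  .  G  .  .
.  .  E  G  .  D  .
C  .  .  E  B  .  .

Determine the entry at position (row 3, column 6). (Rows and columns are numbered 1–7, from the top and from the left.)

E

Cell (r3,c5): row 3 has {A,C,F}; column 5 has {B,E,G} → D.
Cell (r4,c5): row 4 has {A,D,E,F}; column 5 has {B,D,E,G} → C.
Cell (r7,c6): row 7 has {B,C,E}; column 6 has {D,F,G} → A.
Cell (r1,c5): row 1 has {A,G}; column 5 has {B,C,D,E,G} → F.
Cell (r6,c5): row 6 has {D,E,G}; column 5 has {B,C,D,E,F,G} → A.
Cell (r6,c1): row 6 has {A,D,E,G}; column 1 has {C,E,F,G} → B.
Cell (r6,c7): row 6 has {A,B,D,E,G}; column 7 has {A,C} → F.
Cell (r1,c1): row 1 has {A,F,G}; column 1 has {B,C,E,F,G} → D.
Cell (r2,c7): row 2 has {D,E,G}; column 7 has {A,C,F} → B.
Cell (r4,c7): row 4 has {A,C,D,E,F}; column 7 has {A,B,C,F} → G.
Cell (r5,c1): row 5 has {G}; column 1 has {B,C,D,E,F,G} → A.
Cell (r6,c2): row 6 has {A,B,D,E,F,G}; column 2 has {A,D} → C.
Cell (r7,c7): row 7 has {A,B,C,E}; column 7 has {A,B,C,F,G} → D.
Cell (r2,c6): row 2 has {B,D,E,G}; column 6 has {A,D,F,G} → C.
Cell (r4,c3): row 4 has {A,C,D,E,F,G}; column 3 has {E} → B.
Cell (r5,c7): row 5 has {A,G}; column 7 has {A,B,C,D,F,G} → E.
Cell (r1,c3): row 1 has {A,D,F,G}; column 3 has {B,E} → C.
Cell (r1,c4): row 1 has {A,C,D,F,G}; column 4 has {A,D,E,G} → B.
Cell (r2,c4): row 2 has {B,C,D,E,G}; column 4 has {A,B,D,E,G} → F.
Cell (r3,c3): row 3 has {A,C,D,F}; column 3 has {B,C,E} → G.
Cell (r5,c4): row 5 has {A,E,G}; column 4 has {A,B,D,E,F,G} → C.
Cell (r5,c6): row 5 has {A,C,E,G}; column 6 has {A,C,D,F,G} → B.
Cell (r7,c3): row 7 has {A,B,C,D,E}; column 3 has {B,C,E,G} → F.
Cell (r1,c2): row 1 has {A,B,C,D,F,G}; column 2 has {A,C,D} → E.
Cell (r2,c3): row 2 has {B,C,D,E,F,G}; column 3 has {B,C,E,F,G} → A.
Cell (r3,c2): row 3 has {A,C,D,F,G}; column 2 has {A,C,D,E} → B.
Cell (r3,c6): row 3 has {A,B,C,D,F,G}; column 6 has {A,B,C,D,F,G} → E.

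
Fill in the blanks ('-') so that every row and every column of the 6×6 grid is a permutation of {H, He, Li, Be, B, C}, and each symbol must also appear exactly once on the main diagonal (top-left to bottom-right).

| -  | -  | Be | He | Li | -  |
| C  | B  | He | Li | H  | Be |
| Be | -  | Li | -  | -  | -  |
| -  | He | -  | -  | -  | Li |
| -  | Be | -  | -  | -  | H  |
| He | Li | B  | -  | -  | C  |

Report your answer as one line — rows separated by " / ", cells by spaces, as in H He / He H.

H C Be He Li B / C B He Li H Be / Be H Li C B He / B He H Be C Li / Li Be C B He H / He Li B H Be C

row 1 has {He,Li,Be}; column 1 has {He,Be,C}; the diagonal has {Li,B,C} — only H is left for (r1,c1).
row 1 has {H,He,Li,Be}; column 2 has {He,Li,Be,B} — only C is left for (r1,c2).
row 1 has {H,He,Li,Be,C}; column 6 has {H,Li,Be,C} — only B is left for (r1,c6).
row 3 has {Li,Be}; column 2 has {He,Li,Be,B,C} — only H is left for (r3,c2).
row 3 has {H,Li,Be}; column 6 has {H,Li,Be,B,C} — only He is left for (r3,c6).
row 4 has {He,Li}; column 1 has {H,He,Be,C} — only B is left for (r4,c1).
row 4 has {He,Li,B}; column 4 has {He,Li}; the diagonal has {H,Li,B,C} — only Be is left for (r4,c4).
row 4 has {He,Li,Be,B}; column 5 has {H,Li} — only C is left for (r4,c5).
row 5 has {H,Be}; column 1 has {H,He,Be,B,C} — only Li is left for (r5,c1).
row 5 has {H,Li,Be}; column 3 has {He,Li,Be,B} — only C is left for (r5,c3).
row 5 has {H,Li,Be,C}; column 4 has {He,Li,Be} — only B is left for (r5,c4).
row 5 has {H,Li,Be,B,C}; column 5 has {H,Li,C}; the diagonal has {H,Li,Be,B,C} — only He is left for (r5,c5).
row 6 has {He,Li,B,C}; column 4 has {He,Li,Be,B} — only H is left for (r6,c4).
row 6 has {H,He,Li,B,C}; column 5 has {H,He,Li,C} — only Be is left for (r6,c5).
row 3 has {H,He,Li,Be}; column 4 has {H,He,Li,Be,B} — only C is left for (r3,c4).
row 3 has {H,He,Li,Be,C}; column 5 has {H,He,Li,Be,C} — only B is left for (r3,c5).
row 4 has {He,Li,Be,B,C}; column 3 has {He,Li,Be,B,C} — only H is left for (r4,c3).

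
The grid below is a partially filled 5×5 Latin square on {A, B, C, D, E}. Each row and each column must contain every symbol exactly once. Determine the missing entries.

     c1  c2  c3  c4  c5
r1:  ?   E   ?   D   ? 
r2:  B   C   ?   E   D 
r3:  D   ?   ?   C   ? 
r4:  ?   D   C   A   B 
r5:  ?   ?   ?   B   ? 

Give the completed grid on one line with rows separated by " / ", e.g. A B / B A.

A E B D C / B C A E D / D B E C A / E D C A B / C A D B E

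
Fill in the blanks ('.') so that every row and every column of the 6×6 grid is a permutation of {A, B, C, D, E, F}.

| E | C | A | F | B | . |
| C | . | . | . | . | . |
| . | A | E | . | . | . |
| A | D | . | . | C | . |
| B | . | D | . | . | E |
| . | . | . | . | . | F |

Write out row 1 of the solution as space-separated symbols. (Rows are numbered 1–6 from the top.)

E C A F B D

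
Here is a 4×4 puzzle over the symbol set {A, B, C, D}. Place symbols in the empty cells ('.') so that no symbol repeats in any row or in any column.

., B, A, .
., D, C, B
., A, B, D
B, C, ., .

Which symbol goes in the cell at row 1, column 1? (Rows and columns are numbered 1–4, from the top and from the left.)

(r1,c4) = C
(r2,c1) = A
(r3,c1) = C
(r4,c3) = D
(r4,c4) = A
(r1,c1) = D

D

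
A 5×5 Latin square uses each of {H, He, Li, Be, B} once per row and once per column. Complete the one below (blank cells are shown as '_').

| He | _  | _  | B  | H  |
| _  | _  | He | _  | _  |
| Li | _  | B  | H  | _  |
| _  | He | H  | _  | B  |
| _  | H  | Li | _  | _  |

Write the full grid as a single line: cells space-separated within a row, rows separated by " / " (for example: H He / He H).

He Li Be B H / H B He Be Li / Li Be B H He / Be He H Li B / B H Li He Be

row 1 has {H,He,B}; column 3 has {H,He,Li,B} — only Be is left for (r1,c3).
row 3 has {H,Li,B}; column 2 has {H,He} — only Be is left for (r3,c2).
row 3 has {H,Li,Be,B}; column 5 has {H,B} — only He is left for (r3,c5).
row 4 has {H,He,B}; column 1 has {He,Li} — only Be is left for (r4,c1).
row 4 has {H,He,Be,B}; column 4 has {H,B} — only Li is left for (r4,c4).
row 5 has {H,Li}; column 1 has {He,Li,Be} — only B is left for (r5,c1).
row 5 has {H,Li,B}; column 5 has {H,He,B} — only Be is left for (r5,c5).
row 1 has {H,He,Be,B}; column 2 has {H,He,Be} — only Li is left for (r1,c2).
row 2 has {He}; column 1 has {He,Li,Be,B} — only H is left for (r2,c1).
row 2 has {H,He}; column 2 has {H,He,Li,Be} — only B is left for (r2,c2).
row 2 has {H,He,B}; column 4 has {H,Li,B} — only Be is left for (r2,c4).
row 2 has {H,He,Be,B}; column 5 has {H,He,Be,B} — only Li is left for (r2,c5).
row 5 has {H,Li,Be,B}; column 4 has {H,Li,Be,B} — only He is left for (r5,c4).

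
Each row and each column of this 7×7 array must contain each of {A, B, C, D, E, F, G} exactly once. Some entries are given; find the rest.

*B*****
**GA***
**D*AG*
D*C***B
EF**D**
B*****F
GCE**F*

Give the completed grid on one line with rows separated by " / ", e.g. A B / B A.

A B F G E C D / C D G A F B E / F E D B A G C / D A C F G E B / E F B C D A G / B G A E C D F / G C E D B F A

(r3,c2): row 3 has {A,D,G}; column 2 has {B,C,F}, so it must be E.
(r3,c7): row 3 has {A,D,E,G}; column 7 has {B,F}, so it must be C.
(r6,c3): row 6 has {B,F}; column 3 has {C,D,E,G}, so it must be A.
(r7,c5): row 7 has {C,E,F,G}; column 5 has {A,D}, so it must be B.
(r1,c3): row 1 has {B}; column 3 has {A,C,D,E,G}, so it must be F.
(r2,c2): row 2 has {A,G}; column 2 has {B,C,E,F}, so it must be D.
(r2,c7): row 2 has {A,D,G}; column 7 has {B,C,F}, so it must be E.
(r3,c1): row 3 has {A,C,D,E,G}; column 1 has {B,D,E,G}, so it must be F.
(r3,c4): row 3 has {A,C,D,E,F,G}; column 4 has {A}, so it must be B.
(r5,c3): row 5 has {D,E,F}; column 3 has {A,C,D,E,F,G}, so it must be B.
(r6,c2): row 6 has {A,B,F}; column 2 has {B,C,D,E,F}, so it must be G.
(r7,c4): row 7 has {B,C,E,F,G}; column 4 has {A,B}, so it must be D.
(r7,c7): row 7 has {B,C,D,E,F,G}; column 7 has {B,C,E,F}, so it must be A.
(r2,c1): row 2 has {A,D,E,G}; column 1 has {B,D,E,F,G}, so it must be C.
(r2,c5): row 2 has {A,C,D,E,G}; column 5 has {A,B,D}, so it must be F.
(r2,c6): row 2 has {A,C,D,E,F,G}; column 6 has {F,G}, so it must be B.
(r4,c2): row 4 has {B,C,D}; column 2 has {B,C,D,E,F,G}, so it must be A.
(r4,c6): row 4 has {A,B,C,D}; column 6 has {B,F,G}, so it must be E.
(r5,c7): row 5 has {B,D,E,F}; column 7 has {A,B,C,E,F}, so it must be G.
(r1,c1): row 1 has {B,F}; column 1 has {B,C,D,E,F,G}, so it must be A.
(r1,c7): row 1 has {A,B,F}; column 7 has {A,B,C,E,F,G}, so it must be D.
(r4,c5): row 4 has {A,B,C,D,E}; column 5 has {A,B,D,F}, so it must be G.
(r5,c4): row 5 has {B,D,E,F,G}; column 4 has {A,B,D}, so it must be C.
(r5,c6): row 5 has {B,C,D,E,F,G}; column 6 has {B,E,F,G}, so it must be A.
(r6,c4): row 6 has {A,B,F,G}; column 4 has {A,B,C,D}, so it must be E.
(r6,c5): row 6 has {A,B,E,F,G}; column 5 has {A,B,D,F,G}, so it must be C.
(r6,c6): row 6 has {A,B,C,E,F,G}; column 6 has {A,B,E,F,G}, so it must be D.
(r1,c4): row 1 has {A,B,D,F}; column 4 has {A,B,C,D,E}, so it must be G.
(r1,c5): row 1 has {A,B,D,F,G}; column 5 has {A,B,C,D,F,G}, so it must be E.
(r1,c6): row 1 has {A,B,D,E,F,G}; column 6 has {A,B,D,E,F,G}, so it must be C.
(r4,c4): row 4 has {A,B,C,D,E,G}; column 4 has {A,B,C,D,E,G}, so it must be F.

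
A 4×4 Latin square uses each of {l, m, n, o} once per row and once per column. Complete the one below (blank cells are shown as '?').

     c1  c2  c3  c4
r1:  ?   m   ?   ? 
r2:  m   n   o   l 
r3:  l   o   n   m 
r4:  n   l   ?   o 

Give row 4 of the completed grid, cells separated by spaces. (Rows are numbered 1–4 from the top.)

n l m o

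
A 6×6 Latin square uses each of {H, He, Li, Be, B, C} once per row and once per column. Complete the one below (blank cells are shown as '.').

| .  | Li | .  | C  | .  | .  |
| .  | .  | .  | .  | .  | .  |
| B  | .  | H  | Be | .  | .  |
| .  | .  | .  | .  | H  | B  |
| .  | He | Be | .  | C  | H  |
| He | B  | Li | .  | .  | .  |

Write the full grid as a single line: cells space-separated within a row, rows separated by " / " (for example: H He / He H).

H Li B C He Be / Be H C He B Li / B C H Be Li He / C Be He Li H B / Li He Be B C H / He B Li H Be C

(r3,c2) = C
(r4,c2) = Be
(r5,c1) = Li
(r5,c4) = B
(r6,c4) = H
(r6,c5) = Be
(r6,c6) = C
(r2,c2) = H
(r4,c1) = C
(r4,c3) = He
(r4,c4) = Li
(r1,c3) = B
(r1,c5) = He
(r1,c6) = Be
(r2,c1) = Be
(r2,c3) = C
(r2,c4) = He
(r2,c6) = Li
(r3,c5) = Li
(r3,c6) = He
(r1,c1) = H
(r2,c5) = B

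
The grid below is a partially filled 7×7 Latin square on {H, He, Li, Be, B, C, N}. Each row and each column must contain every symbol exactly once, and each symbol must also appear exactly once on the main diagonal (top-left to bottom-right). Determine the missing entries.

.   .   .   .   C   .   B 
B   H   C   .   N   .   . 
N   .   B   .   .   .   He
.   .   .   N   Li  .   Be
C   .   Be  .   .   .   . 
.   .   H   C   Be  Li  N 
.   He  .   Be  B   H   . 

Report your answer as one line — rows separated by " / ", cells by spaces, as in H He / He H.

Be N Li H C He B / B H C He N Be Li / N Be B Li H C He / H C He N Li B Be / C Li Be B He N H / He B H C Be Li N / Li He N Be B H C

Cell (r2,c7): row 2 has {H,B,C,N}; column 7 has {He,Be,B,N} → Li.
Cell (r3,c5): row 3 has {He,B,N}; column 5 has {Li,Be,B,C,N} → H.
Cell (r4,c3): row 4 has {Li,Be,N}; column 3 has {H,Be,B,C} → He.
Cell (r5,c5): row 5 has {Be,C}; column 5 has {H,Li,Be,B,C,N}; the diagonal has {H,Li,B,N} → He.
Cell (r5,c7): row 5 has {He,Be,C}; column 7 has {He,Li,Be,B,N} → H.
Cell (r6,c1): row 6 has {H,Li,Be,C,N}; column 1 has {B,C,N} → He.
Cell (r6,c2): row 6 has {H,He,Li,Be,C,N}; column 2 has {H,He} → B.
Cell (r7,c1): row 7 has {H,He,Be,B}; column 1 has {He,B,C,N} → Li.
Cell (r7,c3): row 7 has {H,He,Li,Be,B}; column 3 has {H,He,Be,B,C} → N.
Cell (r7,c7): row 7 has {H,He,Li,Be,B,N}; column 7 has {H,He,Li,Be,B,N}; the diagonal has {H,He,Li,B,N} → C.
Cell (r1,c1): row 1 has {B,C}; column 1 has {He,Li,B,C,N}; the diagonal has {H,He,Li,B,C,N} → Be.
Cell (r1,c3): row 1 has {Be,B,C}; column 3 has {H,He,Be,B,C,N} → Li.
Cell (r2,c4): row 2 has {H,Li,B,C,N}; column 4 has {Be,C,N} → He.
Cell (r2,c6): row 2 has {H,He,Li,B,C,N}; column 6 has {H,Li} → Be.
Cell (r3,c4): row 3 has {H,He,B,N}; column 4 has {He,Be,C,N} → Li.
Cell (r3,c6): row 3 has {H,He,Li,B,N}; column 6 has {H,Li,Be} → C.
Cell (r4,c1): row 4 has {He,Li,Be,N}; column 1 has {He,Li,Be,B,C,N} → H.
Cell (r4,c2): row 4 has {H,He,Li,Be,N}; column 2 has {H,He,B} → C.
Cell (r4,c6): row 4 has {H,He,Li,Be,C,N}; column 6 has {H,Li,Be,C} → B.
Cell (r5,c4): row 5 has {H,He,Be,C}; column 4 has {He,Li,Be,C,N} → B.
Cell (r5,c6): row 5 has {H,He,Be,B,C}; column 6 has {H,Li,Be,B,C} → N.
Cell (r1,c2): row 1 has {Li,Be,B,C}; column 2 has {H,He,B,C} → N.
Cell (r1,c4): row 1 has {Li,Be,B,C,N}; column 4 has {He,Li,Be,B,C,N} → H.
Cell (r1,c6): row 1 has {H,Li,Be,B,C,N}; column 6 has {H,Li,Be,B,C,N} → He.
Cell (r3,c2): row 3 has {H,He,Li,B,C,N}; column 2 has {H,He,B,C,N} → Be.
Cell (r5,c2): row 5 has {H,He,Be,B,C,N}; column 2 has {H,He,Be,B,C,N} → Li.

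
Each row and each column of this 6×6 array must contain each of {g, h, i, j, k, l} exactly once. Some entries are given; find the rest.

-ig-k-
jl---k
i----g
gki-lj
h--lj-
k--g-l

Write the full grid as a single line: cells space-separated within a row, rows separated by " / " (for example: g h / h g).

l i g j k h / j l h i g k / i j l k h g / g k i h l j / h g k l j i / k h j g i l

row 1 has {g,i,k}; column 1 has {g,h,i,j,k} — only l is left for (r1,c1).
row 1 has {g,i,k,l}; column 6 has {g,j,k,l} — only h is left for (r1,c6).
row 2 has {j,k,l}; column 3 has {g,i} — only h is left for (r2,c3).
row 2 has {h,j,k,l}; column 4 has {g,l} — only i is left for (r2,c4).
row 2 has {h,i,j,k,l}; column 5 has {j,k,l} — only g is left for (r2,c5).
row 3 has {g,i}; column 5 has {g,j,k,l} — only h is left for (r3,c5).
row 4 has {g,i,j,k,l}; column 4 has {g,i,l} — only h is left for (r4,c4).
row 5 has {h,j,l}; column 2 has {i,k,l} — only g is left for (r5,c2).
row 5 has {g,h,j,l}; column 3 has {g,h,i} — only k is left for (r5,c3).
row 5 has {g,h,j,k,l}; column 6 has {g,h,j,k,l} — only i is left for (r5,c6).
row 6 has {g,k,l}; column 3 has {g,h,i,k} — only j is left for (r6,c3).
row 6 has {g,j,k,l}; column 5 has {g,h,j,k,l} — only i is left for (r6,c5).
row 1 has {g,h,i,k,l}; column 4 has {g,h,i,l} — only j is left for (r1,c4).
row 3 has {g,h,i}; column 2 has {g,i,k,l} — only j is left for (r3,c2).
row 3 has {g,h,i,j}; column 3 has {g,h,i,j,k} — only l is left for (r3,c3).
row 3 has {g,h,i,j,l}; column 4 has {g,h,i,j,l} — only k is left for (r3,c4).
row 6 has {g,i,j,k,l}; column 2 has {g,i,j,k,l} — only h is left for (r6,c2).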